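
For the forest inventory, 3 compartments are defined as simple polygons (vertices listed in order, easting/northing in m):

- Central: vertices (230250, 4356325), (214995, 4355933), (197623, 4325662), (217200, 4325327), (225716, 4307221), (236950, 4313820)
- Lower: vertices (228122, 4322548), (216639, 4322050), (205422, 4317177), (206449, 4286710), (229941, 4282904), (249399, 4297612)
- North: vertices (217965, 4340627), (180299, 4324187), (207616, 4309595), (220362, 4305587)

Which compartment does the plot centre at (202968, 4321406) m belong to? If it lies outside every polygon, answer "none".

Cast a ray rightward from (202968, 4321406). For each polygon, the edges (by vertex number in listed order) whose endpoints lie on opposite sides of northing = 4321406, where each meets that height, and whether that is right or left of the point:
Central: 4–5 at easting≈219044.2 (right), 6–1 at easting≈235754.2 (right) → 2 crossings.
Lower: 2–3 at easting≈215156.6 (right), 6–1 at easting≈229096.4 (right) → 2 crossings.
North: 2–3 at easting≈185505.2 (left), 4–1 at easting≈219279.9 (right) → 1 crossing.
Only North has an odd count, so the point is inside North.

North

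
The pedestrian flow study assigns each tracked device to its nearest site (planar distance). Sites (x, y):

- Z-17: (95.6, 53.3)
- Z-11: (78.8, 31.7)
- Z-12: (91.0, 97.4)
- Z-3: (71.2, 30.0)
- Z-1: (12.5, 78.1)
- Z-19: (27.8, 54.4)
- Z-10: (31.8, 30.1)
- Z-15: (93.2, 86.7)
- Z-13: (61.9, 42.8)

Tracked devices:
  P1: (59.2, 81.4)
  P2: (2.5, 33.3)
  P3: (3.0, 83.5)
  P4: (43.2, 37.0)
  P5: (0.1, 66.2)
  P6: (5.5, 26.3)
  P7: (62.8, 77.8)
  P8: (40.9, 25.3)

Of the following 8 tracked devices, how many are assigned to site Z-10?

4

P1 → Z-15
P2 → Z-10
P3 → Z-1
P4 → Z-10
P5 → Z-1
P6 → Z-10
P7 → Z-15
P8 → Z-10
4 of the 8 go to Z-10.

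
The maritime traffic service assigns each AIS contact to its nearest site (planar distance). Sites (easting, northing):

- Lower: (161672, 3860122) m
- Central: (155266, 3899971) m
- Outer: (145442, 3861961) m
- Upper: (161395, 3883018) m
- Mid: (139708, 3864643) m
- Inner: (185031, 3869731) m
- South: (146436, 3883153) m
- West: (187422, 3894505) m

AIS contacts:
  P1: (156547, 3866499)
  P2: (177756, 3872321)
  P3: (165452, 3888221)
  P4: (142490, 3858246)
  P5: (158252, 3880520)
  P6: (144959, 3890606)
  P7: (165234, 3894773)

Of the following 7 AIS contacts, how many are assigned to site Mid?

P1 → Lower
P2 → Inner
P3 → Upper
P4 → Outer
P5 → Upper
P6 → South
P7 → Central
0 of the 7 go to Mid.

0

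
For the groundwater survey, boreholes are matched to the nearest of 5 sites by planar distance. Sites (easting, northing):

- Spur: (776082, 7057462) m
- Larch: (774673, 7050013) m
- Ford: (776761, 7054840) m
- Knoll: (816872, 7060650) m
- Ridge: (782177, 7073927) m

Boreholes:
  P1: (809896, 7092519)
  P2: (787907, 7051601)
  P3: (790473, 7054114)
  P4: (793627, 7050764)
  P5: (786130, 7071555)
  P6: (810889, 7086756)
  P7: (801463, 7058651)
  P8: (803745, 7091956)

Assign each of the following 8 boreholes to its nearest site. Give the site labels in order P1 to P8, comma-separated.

P1 → Knoll (d²=1064297737.00)
P2 → Ford (d²=134724437.00)
P3 → Ford (d²=188546020.00)
P4 → Ford (d²=301075732.00)
P5 → Ridge (d²=21252593.00)
P6 → Knoll (d²=717319525.00)
P7 → Knoll (d²=241433282.00)
P8 → Ridge (d²=790223465.00)

Knoll, Ford, Ford, Ford, Ridge, Knoll, Knoll, Ridge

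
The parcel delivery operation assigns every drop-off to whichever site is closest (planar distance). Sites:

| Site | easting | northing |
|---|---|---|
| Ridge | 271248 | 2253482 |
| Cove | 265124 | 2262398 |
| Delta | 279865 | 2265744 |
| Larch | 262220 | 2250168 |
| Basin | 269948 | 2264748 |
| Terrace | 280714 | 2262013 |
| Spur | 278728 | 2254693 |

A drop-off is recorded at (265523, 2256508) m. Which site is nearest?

Squared distances to each site:
Ridge: 41932301.000; Cove: 34851301.000; Delta: 290996660.000; Larch: 51105409.000; Basin: 87478225.000; Terrace: 261071506.000; Spur: 177666250.000.
Minimum at Cove.

Cove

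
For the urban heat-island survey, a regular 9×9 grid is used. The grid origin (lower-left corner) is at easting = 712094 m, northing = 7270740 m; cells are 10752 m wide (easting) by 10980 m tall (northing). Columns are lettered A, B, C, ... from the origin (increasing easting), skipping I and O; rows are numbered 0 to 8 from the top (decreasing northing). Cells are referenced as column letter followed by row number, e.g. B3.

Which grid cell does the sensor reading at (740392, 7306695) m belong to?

Column index: ⌊(740392 − 712094) / 10752⌋ = ⌊2.632⌋ = 2 → column C
Row offset from origin: ⌊(7306695 − 7270740) / 10980⌋ = ⌊3.275⌋ = 3 → row 5 (counted from top)

C5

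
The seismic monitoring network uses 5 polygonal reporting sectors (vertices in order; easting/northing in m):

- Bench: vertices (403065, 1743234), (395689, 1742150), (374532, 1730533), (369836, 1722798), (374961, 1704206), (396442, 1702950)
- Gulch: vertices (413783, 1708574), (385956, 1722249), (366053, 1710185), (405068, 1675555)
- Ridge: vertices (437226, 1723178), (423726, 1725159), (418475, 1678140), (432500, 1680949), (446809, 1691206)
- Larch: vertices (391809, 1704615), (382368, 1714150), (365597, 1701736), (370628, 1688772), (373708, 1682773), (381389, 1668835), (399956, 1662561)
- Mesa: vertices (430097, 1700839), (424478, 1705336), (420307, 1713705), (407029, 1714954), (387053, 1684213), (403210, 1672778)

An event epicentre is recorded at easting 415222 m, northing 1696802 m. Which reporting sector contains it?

Mesa

Cast a ray rightward from (415222, 1696802). For each polygon, the edges (by vertex number in listed order) whose endpoints lie on opposite sides of northing = 1696802, where each meets that height, and whether that is right or left of the point:
Bench: no edge straddles that height → 0 crossings.
Gulch: 3–4 at easting≈381130.6 (left), 4–1 at easting≈410675.9 (left) → 0 crossings.
Ridge: 2–3 at easting≈420559.1 (right), 5–1 at easting≈445131.7 (right) → 2 crossings.
Larch: 3–4 at easting≈367511.8 (left), 7–1 at easting≈393322.6 (left) → 0 crossings.
Mesa: 4–5 at easting≈395233.5 (left), 6–1 at easting≈426228.9 (right) → 1 crossing.
Only Mesa has an odd count, so the point is inside Mesa.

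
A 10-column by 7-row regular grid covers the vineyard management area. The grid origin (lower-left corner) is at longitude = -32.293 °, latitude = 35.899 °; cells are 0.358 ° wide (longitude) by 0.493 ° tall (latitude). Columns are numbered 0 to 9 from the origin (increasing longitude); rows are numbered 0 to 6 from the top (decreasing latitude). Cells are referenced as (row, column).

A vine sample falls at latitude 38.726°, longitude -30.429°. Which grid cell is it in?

(1, 5)

Column index: ⌊(-30.429 − -32.293) / 0.358⌋ = ⌊5.207⌋ = 5
Row offset from origin: ⌊(38.726 − 35.899) / 0.493⌋ = ⌊5.734⌋ = 5 → row 1 (counted from top)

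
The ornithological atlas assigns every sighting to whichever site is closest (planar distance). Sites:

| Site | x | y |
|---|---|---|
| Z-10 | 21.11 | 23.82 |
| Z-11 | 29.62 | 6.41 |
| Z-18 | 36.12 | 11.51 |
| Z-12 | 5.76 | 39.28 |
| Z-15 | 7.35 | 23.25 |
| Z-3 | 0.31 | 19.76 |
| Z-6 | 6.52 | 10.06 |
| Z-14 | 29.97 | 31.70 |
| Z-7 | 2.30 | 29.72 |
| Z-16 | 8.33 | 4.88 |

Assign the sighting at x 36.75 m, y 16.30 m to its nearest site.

Squared distances to each site:
Z-10: 301.160; Z-11: 148.649; Z-18: 23.341; Z-12: 1488.461; Z-15: 912.662; Z-3: 1339.845; Z-6: 952.790; Z-14: 283.128; Z-7: 1366.899; Z-16: 938.113.
Minimum at Z-18.

Z-18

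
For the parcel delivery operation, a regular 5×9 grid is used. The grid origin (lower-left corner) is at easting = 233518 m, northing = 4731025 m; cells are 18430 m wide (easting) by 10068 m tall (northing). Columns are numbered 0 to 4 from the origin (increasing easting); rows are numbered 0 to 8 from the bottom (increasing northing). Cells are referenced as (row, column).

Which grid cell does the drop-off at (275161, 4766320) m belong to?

(3, 2)

Column index: ⌊(275161 − 233518) / 18430⌋ = ⌊2.260⌋ = 2
Row offset from origin: ⌊(4766320 − 4731025) / 10068⌋ = ⌊3.506⌋ = 3 → row 3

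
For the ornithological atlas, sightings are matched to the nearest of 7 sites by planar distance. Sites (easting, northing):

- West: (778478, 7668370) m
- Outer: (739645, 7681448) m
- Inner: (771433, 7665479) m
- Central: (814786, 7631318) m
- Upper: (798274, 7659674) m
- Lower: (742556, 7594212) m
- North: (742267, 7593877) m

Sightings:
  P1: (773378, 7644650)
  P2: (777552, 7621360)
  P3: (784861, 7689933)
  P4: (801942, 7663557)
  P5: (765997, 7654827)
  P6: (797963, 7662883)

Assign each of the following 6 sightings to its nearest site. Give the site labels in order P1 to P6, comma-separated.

P1 → Inner (d²=437630266.00)
P2 → Central (d²=1485532520.00)
P3 → West (d²=505705658.00)
P4 → Upper (d²=28531913.00)
P5 → Inner (d²=143015200.00)
P6 → Upper (d²=10394402.00)

Inner, Central, West, Upper, Inner, Upper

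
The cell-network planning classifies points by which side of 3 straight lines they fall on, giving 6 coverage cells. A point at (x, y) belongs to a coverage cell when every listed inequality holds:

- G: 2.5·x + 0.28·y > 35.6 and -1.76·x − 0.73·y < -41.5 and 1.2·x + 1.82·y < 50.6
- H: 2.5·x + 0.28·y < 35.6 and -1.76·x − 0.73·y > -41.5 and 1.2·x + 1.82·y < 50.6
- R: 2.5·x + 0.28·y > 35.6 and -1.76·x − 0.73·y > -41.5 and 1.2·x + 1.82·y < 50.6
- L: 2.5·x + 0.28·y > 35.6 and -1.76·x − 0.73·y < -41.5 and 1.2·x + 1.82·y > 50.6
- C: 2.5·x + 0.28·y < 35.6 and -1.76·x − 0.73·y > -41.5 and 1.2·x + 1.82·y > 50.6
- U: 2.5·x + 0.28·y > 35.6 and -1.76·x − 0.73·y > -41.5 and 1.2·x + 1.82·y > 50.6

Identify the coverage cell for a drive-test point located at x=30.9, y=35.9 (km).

L

2.5·30.9 + 0.28·35.9 = 87.302, which is > 35.6
-1.76·30.9 − 0.73·35.9 = -80.591, which is < -41.5
1.2·30.9 + 1.82·35.9 = 102.418, which is > 50.6
This sign pattern matches L.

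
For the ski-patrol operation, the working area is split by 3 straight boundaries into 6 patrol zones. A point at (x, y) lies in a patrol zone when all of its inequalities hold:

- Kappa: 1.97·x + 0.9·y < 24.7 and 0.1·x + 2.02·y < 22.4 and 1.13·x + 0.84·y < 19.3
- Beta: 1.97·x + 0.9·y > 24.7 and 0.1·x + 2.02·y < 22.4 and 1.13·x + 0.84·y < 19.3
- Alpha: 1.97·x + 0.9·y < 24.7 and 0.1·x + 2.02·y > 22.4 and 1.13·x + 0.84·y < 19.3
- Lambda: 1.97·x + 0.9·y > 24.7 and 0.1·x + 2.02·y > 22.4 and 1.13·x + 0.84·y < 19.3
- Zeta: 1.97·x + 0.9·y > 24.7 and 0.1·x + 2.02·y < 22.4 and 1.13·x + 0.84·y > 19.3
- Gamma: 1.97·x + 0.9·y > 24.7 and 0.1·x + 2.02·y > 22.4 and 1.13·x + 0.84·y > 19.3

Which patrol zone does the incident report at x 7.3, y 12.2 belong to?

Lambda

1.97·7.3 + 0.9·12.2 = 25.361, which is > 24.7
0.1·7.3 + 2.02·12.2 = 25.374, which is > 22.4
1.13·7.3 + 0.84·12.2 = 18.497, which is < 19.3
This sign pattern matches Lambda.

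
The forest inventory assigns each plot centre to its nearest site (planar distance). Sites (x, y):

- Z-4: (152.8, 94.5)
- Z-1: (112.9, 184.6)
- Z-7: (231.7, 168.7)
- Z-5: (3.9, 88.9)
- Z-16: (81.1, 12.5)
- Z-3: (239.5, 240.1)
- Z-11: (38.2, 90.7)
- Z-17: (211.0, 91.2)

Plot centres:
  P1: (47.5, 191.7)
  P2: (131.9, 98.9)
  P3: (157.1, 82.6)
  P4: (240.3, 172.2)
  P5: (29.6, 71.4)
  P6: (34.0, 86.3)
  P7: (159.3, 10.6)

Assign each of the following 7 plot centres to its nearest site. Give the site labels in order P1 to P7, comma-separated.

Z-1, Z-4, Z-4, Z-7, Z-11, Z-11, Z-16

P1 → Z-1 (d²=4327.57)
P2 → Z-4 (d²=456.17)
P3 → Z-4 (d²=160.10)
P4 → Z-7 (d²=86.21)
P5 → Z-11 (d²=446.45)
P6 → Z-11 (d²=37.00)
P7 → Z-16 (d²=6118.85)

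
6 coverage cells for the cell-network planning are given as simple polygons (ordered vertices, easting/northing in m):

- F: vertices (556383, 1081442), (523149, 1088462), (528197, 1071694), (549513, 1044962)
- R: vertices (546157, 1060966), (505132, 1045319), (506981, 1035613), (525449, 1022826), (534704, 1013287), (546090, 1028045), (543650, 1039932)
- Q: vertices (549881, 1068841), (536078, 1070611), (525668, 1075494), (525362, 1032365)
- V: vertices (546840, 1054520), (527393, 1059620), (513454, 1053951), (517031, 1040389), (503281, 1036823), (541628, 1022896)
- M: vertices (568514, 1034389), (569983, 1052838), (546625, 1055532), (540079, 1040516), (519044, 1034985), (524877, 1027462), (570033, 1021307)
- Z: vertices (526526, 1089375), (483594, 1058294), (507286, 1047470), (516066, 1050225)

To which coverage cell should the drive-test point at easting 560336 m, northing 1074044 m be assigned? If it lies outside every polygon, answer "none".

Cast a ray rightward from (560336, 1074044). For each polygon, the edges (by vertex number in listed order) whose endpoints lie on opposite sides of northing = 1074044, where each meets that height, and whether that is right or left of the point:
F: 2–3 at easting≈527489.5 (left), 4–1 at easting≈554989.8 (left) → 0 crossings.
R: no edge straddles that height → 0 crossings.
Q: 2–3 at easting≈528759.2 (left), 3–4 at easting≈525657.7 (left) → 0 crossings.
V: no edge straddles that height → 0 crossings.
M: no edge straddles that height → 0 crossings.
Z: 1–2 at easting≈505349.4 (left), 4–1 at easting≈522429.9 (left) → 0 crossings.
All counts are even, so the point lies outside every listed polygon.

none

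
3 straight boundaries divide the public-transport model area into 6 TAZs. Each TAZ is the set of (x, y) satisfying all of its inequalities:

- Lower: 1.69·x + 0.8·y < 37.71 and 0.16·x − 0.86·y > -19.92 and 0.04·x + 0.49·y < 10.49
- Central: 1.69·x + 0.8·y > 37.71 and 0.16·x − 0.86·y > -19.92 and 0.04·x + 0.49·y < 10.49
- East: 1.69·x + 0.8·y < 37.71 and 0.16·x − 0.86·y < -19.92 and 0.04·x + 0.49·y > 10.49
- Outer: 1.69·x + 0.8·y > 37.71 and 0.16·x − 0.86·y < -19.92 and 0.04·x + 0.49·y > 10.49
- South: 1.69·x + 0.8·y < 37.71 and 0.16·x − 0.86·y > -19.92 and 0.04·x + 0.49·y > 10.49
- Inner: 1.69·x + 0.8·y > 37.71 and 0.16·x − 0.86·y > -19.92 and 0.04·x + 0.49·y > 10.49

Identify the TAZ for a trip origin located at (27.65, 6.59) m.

Central

1.69·27.65 + 0.8·6.59 = 52.000, which is > 37.71
0.16·27.65 − 0.86·6.59 = -1.243, which is > -19.92
0.04·27.65 + 0.49·6.59 = 4.335, which is < 10.49
This sign pattern matches Central.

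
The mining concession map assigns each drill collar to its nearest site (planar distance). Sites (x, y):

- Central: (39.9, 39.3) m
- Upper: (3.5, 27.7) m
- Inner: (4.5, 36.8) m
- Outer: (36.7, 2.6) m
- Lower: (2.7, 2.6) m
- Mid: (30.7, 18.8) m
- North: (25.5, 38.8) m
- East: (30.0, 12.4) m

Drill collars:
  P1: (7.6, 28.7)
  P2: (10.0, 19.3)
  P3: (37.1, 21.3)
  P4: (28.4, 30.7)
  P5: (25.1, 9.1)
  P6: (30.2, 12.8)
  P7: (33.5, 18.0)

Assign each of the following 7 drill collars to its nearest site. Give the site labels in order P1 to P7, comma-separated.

Upper, Upper, Mid, North, East, East, Mid

P1 → Upper (d²=17.81)
P2 → Upper (d²=112.81)
P3 → Mid (d²=47.21)
P4 → North (d²=74.02)
P5 → East (d²=34.90)
P6 → East (d²=0.20)
P7 → Mid (d²=8.48)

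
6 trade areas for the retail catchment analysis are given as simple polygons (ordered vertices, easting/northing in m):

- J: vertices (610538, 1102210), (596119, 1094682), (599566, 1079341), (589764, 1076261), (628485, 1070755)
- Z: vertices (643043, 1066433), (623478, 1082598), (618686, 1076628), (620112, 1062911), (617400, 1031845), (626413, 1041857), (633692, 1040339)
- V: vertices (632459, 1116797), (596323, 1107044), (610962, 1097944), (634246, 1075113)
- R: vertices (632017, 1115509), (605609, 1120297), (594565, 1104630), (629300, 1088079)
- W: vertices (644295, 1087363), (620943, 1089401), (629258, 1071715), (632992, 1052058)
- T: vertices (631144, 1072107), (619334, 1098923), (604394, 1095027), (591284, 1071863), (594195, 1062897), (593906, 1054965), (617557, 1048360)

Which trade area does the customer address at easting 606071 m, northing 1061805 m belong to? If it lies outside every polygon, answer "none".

T

Cast a ray rightward from (606071, 1061805). For each polygon, the edges (by vertex number in listed order) whose endpoints lie on opposite sides of northing = 1061805, where each meets that height, and whether that is right or left of the point:
J: no edge straddles that height → 0 crossings.
Z: 4–5 at easting≈620015.4 (right), 7–1 at easting≈641384.5 (right) → 2 crossings.
V: no edge straddles that height → 0 crossings.
R: no edge straddles that height → 0 crossings.
W: 3–4 at easting≈631140.5 (right), 4–1 at easting≈636112.5 (right) → 2 crossings.
T: 5–6 at easting≈594155.2 (left), 7–1 at easting≈625249.6 (right) → 1 crossing.
Only T has an odd count, so the point is inside T.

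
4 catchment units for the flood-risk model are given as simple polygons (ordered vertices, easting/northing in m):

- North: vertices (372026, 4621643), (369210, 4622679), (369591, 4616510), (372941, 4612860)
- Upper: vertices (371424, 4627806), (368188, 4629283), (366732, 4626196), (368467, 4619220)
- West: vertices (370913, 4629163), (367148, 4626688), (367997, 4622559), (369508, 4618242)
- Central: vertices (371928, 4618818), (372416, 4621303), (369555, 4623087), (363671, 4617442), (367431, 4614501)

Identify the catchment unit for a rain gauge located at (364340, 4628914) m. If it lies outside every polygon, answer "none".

Cast a ray rightward from (364340, 4628914). For each polygon, the edges (by vertex number in listed order) whose endpoints lie on opposite sides of northing = 4628914, where each meets that height, and whether that is right or left of the point:
North: no edge straddles that height → 0 crossings.
Upper: 1–2 at easting≈368996.5 (right), 2–3 at easting≈368014.0 (right) → 2 crossings.
West: 1–2 at easting≈370534.2 (right), 4–1 at easting≈370881.0 (right) → 2 crossings.
Central: no edge straddles that height → 0 crossings.
All counts are even, so the point lies outside every listed polygon.

none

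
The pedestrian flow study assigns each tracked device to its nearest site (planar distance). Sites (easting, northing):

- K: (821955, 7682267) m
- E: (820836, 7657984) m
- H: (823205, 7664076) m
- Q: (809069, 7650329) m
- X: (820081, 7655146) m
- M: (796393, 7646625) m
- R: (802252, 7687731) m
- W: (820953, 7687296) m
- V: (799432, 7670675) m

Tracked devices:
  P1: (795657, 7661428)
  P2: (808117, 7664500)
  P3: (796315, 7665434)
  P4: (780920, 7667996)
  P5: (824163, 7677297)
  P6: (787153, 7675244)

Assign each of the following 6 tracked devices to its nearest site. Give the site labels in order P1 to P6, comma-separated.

P1 → V (d²=99757634.00)
P2 → V (d²=113559850.00)
P3 → V (d²=37183770.00)
P4 → V (d²=349871185.00)
P5 → K (d²=29576164.00)
P6 → V (d²=171649602.00)

V, V, V, V, K, V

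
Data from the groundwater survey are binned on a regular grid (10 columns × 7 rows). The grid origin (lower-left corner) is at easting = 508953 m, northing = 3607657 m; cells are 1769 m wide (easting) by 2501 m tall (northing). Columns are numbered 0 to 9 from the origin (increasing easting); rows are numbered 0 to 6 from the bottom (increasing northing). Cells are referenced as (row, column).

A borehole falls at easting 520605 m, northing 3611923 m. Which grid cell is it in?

Column index: ⌊(520605 − 508953) / 1769⌋ = ⌊6.587⌋ = 6
Row offset from origin: ⌊(3611923 − 3607657) / 2501⌋ = ⌊1.706⌋ = 1 → row 1

(1, 6)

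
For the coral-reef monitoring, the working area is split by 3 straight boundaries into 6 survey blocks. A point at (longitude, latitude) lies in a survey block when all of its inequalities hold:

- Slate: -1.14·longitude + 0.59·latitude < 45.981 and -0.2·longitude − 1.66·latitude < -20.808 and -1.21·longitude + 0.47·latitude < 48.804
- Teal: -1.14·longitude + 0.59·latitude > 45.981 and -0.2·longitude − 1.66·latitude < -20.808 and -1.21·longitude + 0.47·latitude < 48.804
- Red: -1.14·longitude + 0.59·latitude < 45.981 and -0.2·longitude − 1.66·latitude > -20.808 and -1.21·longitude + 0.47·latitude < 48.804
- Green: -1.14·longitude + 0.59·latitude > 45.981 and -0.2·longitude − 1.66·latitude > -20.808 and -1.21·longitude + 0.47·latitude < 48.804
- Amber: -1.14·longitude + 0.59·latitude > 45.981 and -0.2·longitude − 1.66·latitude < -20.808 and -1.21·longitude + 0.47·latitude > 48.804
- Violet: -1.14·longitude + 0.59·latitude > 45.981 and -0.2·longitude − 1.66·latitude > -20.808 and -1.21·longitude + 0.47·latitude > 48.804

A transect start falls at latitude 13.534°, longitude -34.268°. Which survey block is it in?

Green

-1.14·-34.268 + 0.59·13.534 = 47.051, which is > 45.981
-0.2·-34.268 − 1.66·13.534 = -15.613, which is > -20.808
-1.21·-34.268 + 0.47·13.534 = 47.825, which is < 48.804
This sign pattern matches Green.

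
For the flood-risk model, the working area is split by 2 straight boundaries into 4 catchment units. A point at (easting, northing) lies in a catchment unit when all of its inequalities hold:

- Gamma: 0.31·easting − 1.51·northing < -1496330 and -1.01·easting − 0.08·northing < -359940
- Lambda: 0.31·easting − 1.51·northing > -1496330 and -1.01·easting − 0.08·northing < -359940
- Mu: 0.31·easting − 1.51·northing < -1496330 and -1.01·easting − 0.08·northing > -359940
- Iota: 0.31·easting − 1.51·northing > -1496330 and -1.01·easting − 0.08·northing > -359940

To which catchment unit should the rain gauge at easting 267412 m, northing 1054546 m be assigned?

Mu

0.31·267412 − 1.51·1054546 = -1509466.740, which is < -1496330
-1.01·267412 − 0.08·1054546 = -354449.800, which is > -359940
This sign pattern matches Mu.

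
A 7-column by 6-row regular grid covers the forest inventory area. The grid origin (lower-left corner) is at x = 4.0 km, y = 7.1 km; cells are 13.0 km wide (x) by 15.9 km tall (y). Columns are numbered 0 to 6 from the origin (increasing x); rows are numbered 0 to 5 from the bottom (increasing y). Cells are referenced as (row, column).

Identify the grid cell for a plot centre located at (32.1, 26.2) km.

(1, 2)

Column index: ⌊(32.1 − 4.0) / 13.0⌋ = ⌊2.162⌋ = 2
Row offset from origin: ⌊(26.2 − 7.1) / 15.9⌋ = ⌊1.201⌋ = 1 → row 1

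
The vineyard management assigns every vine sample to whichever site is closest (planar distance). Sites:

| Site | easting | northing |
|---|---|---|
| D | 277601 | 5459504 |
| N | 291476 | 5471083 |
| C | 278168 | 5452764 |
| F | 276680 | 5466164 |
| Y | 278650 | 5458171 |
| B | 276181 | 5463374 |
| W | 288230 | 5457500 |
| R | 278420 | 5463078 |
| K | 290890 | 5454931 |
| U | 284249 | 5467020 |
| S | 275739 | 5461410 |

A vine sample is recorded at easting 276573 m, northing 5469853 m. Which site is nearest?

Squared distances to each site:
D: 108158585.000; N: 223612309.000; C: 294577946.000; F: 13620170.000; Y: 140783053.000; B: 42131105.000; W: 288482258.000; R: 49312034.000; K: 427642573.000; U: 66946865.000; S: 71979805.000.
Minimum at F.

F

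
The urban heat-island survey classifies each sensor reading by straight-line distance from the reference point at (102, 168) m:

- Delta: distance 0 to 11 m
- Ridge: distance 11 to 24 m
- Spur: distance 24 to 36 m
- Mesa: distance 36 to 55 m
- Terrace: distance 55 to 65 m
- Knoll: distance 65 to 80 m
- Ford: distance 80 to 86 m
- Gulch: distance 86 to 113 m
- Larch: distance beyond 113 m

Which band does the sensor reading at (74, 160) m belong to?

Distance = √((74−102)² + (160−168)²) = √(784.000 + 64.000) = 29.120 m.
24 ≤ 29.120 < 36 → Spur.

Spur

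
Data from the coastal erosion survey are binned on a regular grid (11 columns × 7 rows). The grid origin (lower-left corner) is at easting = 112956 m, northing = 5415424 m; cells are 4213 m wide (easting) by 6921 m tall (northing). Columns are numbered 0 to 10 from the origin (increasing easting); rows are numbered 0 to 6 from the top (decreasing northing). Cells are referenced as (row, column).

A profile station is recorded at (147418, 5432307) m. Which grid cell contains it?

(4, 8)

Column index: ⌊(147418 − 112956) / 4213⌋ = ⌊8.180⌋ = 8
Row offset from origin: ⌊(5432307 − 5415424) / 6921⌋ = ⌊2.439⌋ = 2 → row 4 (counted from top)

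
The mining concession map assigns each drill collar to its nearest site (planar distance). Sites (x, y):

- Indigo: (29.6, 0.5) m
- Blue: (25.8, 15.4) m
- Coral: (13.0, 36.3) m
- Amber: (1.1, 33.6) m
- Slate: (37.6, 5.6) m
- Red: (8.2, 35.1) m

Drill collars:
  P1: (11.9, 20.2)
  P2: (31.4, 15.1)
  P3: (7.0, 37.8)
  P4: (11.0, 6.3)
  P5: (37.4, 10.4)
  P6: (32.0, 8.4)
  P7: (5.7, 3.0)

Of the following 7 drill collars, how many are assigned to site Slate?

2

P1 → Blue
P2 → Blue
P3 → Red
P4 → Blue
P5 → Slate
P6 → Slate
P7 → Blue
2 of the 7 go to Slate.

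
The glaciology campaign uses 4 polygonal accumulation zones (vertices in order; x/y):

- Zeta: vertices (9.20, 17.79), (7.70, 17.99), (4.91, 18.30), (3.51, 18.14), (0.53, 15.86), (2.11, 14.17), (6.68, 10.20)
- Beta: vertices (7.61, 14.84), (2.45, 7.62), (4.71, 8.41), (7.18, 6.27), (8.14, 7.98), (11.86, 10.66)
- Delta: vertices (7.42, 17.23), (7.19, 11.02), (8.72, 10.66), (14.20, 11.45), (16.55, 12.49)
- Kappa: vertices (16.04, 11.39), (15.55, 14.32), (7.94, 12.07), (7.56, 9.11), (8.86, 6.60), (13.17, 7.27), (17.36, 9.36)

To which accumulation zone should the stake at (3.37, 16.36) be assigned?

Zeta

Cast a ray rightward from (3.37, 16.36). For each polygon, the edges (by vertex number in listed order) whose endpoints lie on opposite sides of y = 16.36, where each meets that height, and whether that is right or left of the point:
Zeta: 4–5 at x≈1.184 (left), 7–1 at x≈8.725 (right) → 1 crossing.
Beta: no edge straddles that height → 0 crossings.
Delta: 1–2 at x≈7.388 (right), 5–1 at x≈9.096 (right) → 2 crossings.
Kappa: no edge straddles that height → 0 crossings.
Only Zeta has an odd count, so the point is inside Zeta.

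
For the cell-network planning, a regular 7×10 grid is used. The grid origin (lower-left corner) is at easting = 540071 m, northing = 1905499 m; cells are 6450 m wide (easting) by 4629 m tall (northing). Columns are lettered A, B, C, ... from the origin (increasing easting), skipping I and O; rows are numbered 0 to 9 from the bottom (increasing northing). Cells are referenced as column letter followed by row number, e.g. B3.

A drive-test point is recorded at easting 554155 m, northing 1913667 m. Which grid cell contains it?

Column index: ⌊(554155 − 540071) / 6450⌋ = ⌊2.184⌋ = 2 → column C
Row offset from origin: ⌊(1913667 − 1905499) / 4629⌋ = ⌊1.765⌋ = 1 → row 1

C1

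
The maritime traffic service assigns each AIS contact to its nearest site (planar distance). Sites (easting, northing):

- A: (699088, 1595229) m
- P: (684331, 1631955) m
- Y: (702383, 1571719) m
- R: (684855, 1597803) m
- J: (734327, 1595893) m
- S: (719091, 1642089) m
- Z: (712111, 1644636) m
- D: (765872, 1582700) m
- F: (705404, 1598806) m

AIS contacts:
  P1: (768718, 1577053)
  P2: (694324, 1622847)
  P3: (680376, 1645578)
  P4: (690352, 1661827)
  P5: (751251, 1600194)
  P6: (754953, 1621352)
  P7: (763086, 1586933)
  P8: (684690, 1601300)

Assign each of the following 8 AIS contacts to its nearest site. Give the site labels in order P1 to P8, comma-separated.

P1 → D (d²=39988325.00)
P2 → P (d²=182815713.00)
P3 → P (d²=201228154.00)
P4 → Z (d²=768984562.00)
P5 → J (d²=304920377.00)
P6 → J (d²=1073592557.00)
P7 → D (d²=25680085.00)
P8 → R (d²=12256234.00)

D, P, P, Z, J, J, D, R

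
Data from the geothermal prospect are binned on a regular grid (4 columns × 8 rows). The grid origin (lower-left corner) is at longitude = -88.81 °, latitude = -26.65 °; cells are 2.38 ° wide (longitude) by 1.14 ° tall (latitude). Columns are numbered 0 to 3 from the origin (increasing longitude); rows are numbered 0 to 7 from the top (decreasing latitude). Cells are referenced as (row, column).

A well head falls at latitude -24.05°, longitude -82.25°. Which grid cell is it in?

(5, 2)

Column index: ⌊(-82.25 − -88.81) / 2.38⌋ = ⌊2.756⌋ = 2
Row offset from origin: ⌊(-24.05 − -26.65) / 1.14⌋ = ⌊2.281⌋ = 2 → row 5 (counted from top)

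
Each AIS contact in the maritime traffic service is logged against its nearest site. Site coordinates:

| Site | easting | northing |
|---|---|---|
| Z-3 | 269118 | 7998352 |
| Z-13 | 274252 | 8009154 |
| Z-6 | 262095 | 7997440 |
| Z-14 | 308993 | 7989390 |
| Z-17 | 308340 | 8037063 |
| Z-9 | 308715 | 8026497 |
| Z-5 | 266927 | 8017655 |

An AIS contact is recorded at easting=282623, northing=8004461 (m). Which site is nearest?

Squared distances to each site:
Z-3: 219704906.000; Z-13: 92097890.000; Z-6: 470693225.000; Z-14: 922511941.000; Z-17: 1724254493.000; Z-9: 1166377760.000; Z-5: 420446052.000.
Minimum at Z-13.

Z-13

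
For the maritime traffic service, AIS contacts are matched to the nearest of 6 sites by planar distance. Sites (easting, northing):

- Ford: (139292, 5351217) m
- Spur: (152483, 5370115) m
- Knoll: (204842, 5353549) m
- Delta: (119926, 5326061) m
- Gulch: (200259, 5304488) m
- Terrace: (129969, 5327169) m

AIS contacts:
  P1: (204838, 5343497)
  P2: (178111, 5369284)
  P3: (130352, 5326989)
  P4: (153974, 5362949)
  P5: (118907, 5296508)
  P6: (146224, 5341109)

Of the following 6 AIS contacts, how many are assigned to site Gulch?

0

P1 → Knoll
P2 → Spur
P3 → Terrace
P4 → Spur
P5 → Delta
P6 → Ford
0 of the 6 go to Gulch.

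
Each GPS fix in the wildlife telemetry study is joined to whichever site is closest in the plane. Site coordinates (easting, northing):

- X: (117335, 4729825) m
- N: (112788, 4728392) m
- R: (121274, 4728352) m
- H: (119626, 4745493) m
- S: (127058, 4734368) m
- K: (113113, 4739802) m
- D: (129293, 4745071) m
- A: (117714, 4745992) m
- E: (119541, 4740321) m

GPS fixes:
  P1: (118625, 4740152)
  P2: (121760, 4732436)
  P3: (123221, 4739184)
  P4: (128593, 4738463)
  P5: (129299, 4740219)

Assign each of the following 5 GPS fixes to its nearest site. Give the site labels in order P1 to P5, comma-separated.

P1 → E (d²=867617.00)
P2 → R (d²=16915252.00)
P3 → E (d²=14835169.00)
P4 → S (d²=19125250.00)
P5 → D (d²=23541940.00)

E, R, E, S, D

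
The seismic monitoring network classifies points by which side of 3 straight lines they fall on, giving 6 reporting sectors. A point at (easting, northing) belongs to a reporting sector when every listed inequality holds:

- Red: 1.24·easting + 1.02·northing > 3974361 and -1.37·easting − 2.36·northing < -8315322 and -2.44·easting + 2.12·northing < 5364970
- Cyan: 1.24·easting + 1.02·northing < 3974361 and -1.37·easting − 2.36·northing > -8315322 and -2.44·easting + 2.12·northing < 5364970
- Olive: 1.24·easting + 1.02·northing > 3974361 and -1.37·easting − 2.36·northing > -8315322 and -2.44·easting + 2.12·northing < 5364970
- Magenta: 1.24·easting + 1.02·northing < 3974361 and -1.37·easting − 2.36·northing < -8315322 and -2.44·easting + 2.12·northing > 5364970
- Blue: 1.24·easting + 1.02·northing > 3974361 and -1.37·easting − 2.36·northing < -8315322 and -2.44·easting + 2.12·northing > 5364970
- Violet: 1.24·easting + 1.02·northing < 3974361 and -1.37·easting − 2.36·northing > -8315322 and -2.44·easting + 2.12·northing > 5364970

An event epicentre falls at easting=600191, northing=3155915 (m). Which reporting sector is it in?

Cyan

1.24·600191 + 1.02·3155915 = 3963270.140, which is < 3974361
-1.37·600191 − 2.36·3155915 = -8270221.070, which is > -8315322
-2.44·600191 + 2.12·3155915 = 5226073.760, which is < 5364970
This sign pattern matches Cyan.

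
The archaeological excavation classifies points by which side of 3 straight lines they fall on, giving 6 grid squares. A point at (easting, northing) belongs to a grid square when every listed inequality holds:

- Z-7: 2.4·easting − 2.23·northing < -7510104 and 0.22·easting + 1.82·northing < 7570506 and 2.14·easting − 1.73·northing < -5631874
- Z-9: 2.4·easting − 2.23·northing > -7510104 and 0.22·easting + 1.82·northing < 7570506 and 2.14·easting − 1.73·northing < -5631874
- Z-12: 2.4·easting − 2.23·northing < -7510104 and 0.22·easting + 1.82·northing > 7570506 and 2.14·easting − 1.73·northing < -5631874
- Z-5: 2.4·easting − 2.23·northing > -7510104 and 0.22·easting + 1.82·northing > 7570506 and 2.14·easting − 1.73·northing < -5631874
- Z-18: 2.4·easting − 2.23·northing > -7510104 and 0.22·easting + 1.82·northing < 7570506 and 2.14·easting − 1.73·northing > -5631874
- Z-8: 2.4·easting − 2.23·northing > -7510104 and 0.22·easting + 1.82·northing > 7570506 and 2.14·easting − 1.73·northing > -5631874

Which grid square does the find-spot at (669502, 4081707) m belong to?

2.4·669502 − 2.23·4081707 = -7495401.810, which is > -7510104
0.22·669502 + 1.82·4081707 = 7575997.180, which is > 7570506
2.14·669502 − 1.73·4081707 = -5628618.830, which is > -5631874
This sign pattern matches Z-8.

Z-8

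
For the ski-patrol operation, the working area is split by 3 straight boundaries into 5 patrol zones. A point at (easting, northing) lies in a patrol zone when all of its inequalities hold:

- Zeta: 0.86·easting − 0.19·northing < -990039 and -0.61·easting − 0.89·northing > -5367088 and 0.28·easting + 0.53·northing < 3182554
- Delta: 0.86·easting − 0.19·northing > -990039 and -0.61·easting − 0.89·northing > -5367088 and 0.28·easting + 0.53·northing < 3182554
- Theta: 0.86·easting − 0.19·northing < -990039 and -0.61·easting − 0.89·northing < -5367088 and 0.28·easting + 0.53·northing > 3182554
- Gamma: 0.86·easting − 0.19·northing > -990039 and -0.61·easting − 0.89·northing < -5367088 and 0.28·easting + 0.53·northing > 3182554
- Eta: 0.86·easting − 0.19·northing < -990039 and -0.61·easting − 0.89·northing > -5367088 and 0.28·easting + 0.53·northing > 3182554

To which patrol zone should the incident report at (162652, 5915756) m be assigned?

Delta

0.86·162652 − 0.19·5915756 = -984112.920, which is > -990039
-0.61·162652 − 0.89·5915756 = -5364240.560, which is > -5367088
0.28·162652 + 0.53·5915756 = 3180893.240, which is < 3182554
This sign pattern matches Delta.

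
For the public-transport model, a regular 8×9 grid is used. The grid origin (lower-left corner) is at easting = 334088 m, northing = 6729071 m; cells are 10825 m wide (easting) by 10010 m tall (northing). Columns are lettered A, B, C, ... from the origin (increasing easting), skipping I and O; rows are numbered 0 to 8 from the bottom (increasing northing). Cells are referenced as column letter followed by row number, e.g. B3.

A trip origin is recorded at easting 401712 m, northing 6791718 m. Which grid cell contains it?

Column index: ⌊(401712 − 334088) / 10825⌋ = ⌊6.247⌋ = 6 → column G
Row offset from origin: ⌊(6791718 − 6729071) / 10010⌋ = ⌊6.258⌋ = 6 → row 6

G6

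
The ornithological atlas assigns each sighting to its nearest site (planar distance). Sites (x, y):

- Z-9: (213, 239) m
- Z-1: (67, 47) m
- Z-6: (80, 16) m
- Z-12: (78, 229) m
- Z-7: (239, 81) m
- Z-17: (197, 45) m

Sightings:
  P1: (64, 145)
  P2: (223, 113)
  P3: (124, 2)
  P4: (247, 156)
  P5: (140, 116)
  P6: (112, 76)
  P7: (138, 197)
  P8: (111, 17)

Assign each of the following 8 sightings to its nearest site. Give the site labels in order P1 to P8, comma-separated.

P1 → Z-12 (d²=7252.00)
P2 → Z-7 (d²=1280.00)
P3 → Z-6 (d²=2132.00)
P4 → Z-7 (d²=5689.00)
P5 → Z-17 (d²=8290.00)
P6 → Z-1 (d²=2866.00)
P7 → Z-12 (d²=4624.00)
P8 → Z-6 (d²=962.00)

Z-12, Z-7, Z-6, Z-7, Z-17, Z-1, Z-12, Z-6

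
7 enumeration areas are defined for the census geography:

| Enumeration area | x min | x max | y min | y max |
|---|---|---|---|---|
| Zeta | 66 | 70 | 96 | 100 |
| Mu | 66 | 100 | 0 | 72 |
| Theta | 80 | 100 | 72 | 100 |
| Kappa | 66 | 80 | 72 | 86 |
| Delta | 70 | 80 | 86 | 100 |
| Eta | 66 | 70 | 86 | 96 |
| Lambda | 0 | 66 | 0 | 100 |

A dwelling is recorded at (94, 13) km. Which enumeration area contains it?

The point has x = 94 and y = 13.
Only Mu satisfies 66 ≤ x ≤ 100 and 0 ≤ y ≤ 72.

Mu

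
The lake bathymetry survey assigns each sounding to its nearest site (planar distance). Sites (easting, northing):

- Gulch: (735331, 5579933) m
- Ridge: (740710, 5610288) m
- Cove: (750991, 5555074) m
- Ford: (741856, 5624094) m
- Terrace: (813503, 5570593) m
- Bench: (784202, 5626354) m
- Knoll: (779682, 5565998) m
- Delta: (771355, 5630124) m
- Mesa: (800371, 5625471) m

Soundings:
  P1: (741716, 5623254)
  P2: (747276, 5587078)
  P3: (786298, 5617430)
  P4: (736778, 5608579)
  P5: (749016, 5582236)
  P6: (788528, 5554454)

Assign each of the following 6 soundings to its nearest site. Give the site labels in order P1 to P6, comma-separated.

Ford, Gulch, Bench, Ridge, Gulch, Knoll

P1 → Ford (d²=725200.00)
P2 → Gulch (d²=193734050.00)
P3 → Bench (d²=84030992.00)
P4 → Ridge (d²=18381305.00)
P5 → Gulch (d²=192583034.00)
P6 → Knoll (d²=211515652.00)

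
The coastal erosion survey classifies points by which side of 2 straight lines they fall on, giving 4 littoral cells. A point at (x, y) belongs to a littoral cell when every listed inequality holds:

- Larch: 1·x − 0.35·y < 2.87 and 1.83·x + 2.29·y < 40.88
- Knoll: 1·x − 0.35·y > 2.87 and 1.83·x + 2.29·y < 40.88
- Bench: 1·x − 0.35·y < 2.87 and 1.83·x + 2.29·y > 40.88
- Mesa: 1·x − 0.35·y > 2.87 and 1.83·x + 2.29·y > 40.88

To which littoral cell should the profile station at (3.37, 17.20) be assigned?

1·3.37 − 0.35·17.20 = -2.650, which is < 2.87
1.83·3.37 + 2.29·17.20 = 45.555, which is > 40.88
This sign pattern matches Bench.

Bench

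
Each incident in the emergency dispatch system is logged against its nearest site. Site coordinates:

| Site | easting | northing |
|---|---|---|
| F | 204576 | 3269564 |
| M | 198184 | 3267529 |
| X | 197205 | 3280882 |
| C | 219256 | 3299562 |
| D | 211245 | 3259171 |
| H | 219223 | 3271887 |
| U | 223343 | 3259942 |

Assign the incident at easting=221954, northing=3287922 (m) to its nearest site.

Squared distances to each site:
F: 639011048.000; M: 980887349.000; X: 662074601.000; C: 142768804.000; D: 941302682.000; H: 264579586.000; U: 784809721.000.
Minimum at C.

C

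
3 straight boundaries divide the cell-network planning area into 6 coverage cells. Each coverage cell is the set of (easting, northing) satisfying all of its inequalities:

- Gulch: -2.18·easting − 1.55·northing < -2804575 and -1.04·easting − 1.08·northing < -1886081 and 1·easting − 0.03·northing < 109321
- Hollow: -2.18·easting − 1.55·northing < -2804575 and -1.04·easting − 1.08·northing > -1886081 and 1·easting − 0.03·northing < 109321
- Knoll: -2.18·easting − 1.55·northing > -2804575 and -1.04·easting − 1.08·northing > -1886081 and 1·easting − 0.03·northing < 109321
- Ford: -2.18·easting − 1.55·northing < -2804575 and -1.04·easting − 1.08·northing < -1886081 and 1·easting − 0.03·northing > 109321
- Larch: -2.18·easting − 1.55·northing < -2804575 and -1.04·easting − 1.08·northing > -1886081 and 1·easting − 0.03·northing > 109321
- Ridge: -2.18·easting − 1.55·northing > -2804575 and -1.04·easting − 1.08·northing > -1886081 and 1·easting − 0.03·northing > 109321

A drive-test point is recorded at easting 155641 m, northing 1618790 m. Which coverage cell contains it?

-2.18·155641 − 1.55·1618790 = -2848421.880, which is < -2804575
-1.04·155641 − 1.08·1618790 = -1910159.840, which is < -1886081
1·155641 − 0.03·1618790 = 107077.300, which is < 109321
This sign pattern matches Gulch.

Gulch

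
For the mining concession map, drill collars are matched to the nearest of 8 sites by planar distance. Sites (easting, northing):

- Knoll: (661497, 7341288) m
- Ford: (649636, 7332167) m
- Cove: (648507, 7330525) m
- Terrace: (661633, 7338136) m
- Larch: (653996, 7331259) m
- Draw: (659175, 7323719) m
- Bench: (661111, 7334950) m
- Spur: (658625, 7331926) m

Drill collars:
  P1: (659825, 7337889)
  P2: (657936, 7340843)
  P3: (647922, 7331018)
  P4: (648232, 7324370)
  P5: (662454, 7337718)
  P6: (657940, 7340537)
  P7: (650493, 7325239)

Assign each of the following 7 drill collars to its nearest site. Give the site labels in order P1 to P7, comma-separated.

P1 → Terrace (d²=3329873.00)
P2 → Knoll (d²=12878746.00)
P3 → Cove (d²=585274.00)
P4 → Cove (d²=37959650.00)
P5 → Terrace (d²=848765.00)
P6 → Knoll (d²=13216250.00)
P7 → Cove (d²=31885992.00)

Terrace, Knoll, Cove, Cove, Terrace, Knoll, Cove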